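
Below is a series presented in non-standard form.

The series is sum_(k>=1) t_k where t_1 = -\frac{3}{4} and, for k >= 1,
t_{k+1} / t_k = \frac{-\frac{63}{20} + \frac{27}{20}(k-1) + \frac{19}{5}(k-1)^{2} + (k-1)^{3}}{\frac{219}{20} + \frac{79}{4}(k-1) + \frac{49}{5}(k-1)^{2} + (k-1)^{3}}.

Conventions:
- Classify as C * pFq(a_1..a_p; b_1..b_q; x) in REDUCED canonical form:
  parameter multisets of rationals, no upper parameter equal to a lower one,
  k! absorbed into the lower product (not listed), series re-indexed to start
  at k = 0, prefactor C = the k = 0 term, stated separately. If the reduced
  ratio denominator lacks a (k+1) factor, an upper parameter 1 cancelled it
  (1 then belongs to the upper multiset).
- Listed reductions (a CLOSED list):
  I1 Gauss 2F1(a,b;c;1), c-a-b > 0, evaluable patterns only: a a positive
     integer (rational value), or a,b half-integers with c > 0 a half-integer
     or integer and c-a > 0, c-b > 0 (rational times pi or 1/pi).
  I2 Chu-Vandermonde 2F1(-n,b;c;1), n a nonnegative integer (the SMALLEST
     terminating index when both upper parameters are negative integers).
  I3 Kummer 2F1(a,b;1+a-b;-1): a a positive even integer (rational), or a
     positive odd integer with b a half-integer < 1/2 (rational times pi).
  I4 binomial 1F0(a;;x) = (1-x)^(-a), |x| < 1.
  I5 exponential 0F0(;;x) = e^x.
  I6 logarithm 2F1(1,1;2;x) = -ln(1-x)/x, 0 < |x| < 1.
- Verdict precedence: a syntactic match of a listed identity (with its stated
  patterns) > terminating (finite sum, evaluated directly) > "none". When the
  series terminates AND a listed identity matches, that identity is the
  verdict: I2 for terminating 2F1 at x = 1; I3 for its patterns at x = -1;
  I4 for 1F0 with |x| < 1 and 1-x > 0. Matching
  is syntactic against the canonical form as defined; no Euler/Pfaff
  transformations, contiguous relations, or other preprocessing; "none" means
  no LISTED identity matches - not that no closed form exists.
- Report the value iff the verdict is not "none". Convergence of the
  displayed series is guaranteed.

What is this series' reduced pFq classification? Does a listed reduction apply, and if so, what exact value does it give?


Classification (C = -\frac{3}{4}): 2F1 with upper {-\frac{7}{10}, 3}, lower {\frac{73}{10}}, argument x = 1. Verdict: this is Gauss's theorem (I1) (x = 1: the Gamma ratio telescopes since c-a-b = 5 > 0 and a = 3 in Z>0). Its exact value is -\frac{20511}{40000}.

Key step: x = 1 and cancel k + 3/2 from the displayed ratio first; then C = -3/4.
Adjacent-term ratio: r(k) = 1 * (k-\frac{7}{10}) (k+3) / [(k+\frac{73}{10}) (k+1)] ; factor over Q: parameters, x = 1, and C = -\frac{3}{4}.


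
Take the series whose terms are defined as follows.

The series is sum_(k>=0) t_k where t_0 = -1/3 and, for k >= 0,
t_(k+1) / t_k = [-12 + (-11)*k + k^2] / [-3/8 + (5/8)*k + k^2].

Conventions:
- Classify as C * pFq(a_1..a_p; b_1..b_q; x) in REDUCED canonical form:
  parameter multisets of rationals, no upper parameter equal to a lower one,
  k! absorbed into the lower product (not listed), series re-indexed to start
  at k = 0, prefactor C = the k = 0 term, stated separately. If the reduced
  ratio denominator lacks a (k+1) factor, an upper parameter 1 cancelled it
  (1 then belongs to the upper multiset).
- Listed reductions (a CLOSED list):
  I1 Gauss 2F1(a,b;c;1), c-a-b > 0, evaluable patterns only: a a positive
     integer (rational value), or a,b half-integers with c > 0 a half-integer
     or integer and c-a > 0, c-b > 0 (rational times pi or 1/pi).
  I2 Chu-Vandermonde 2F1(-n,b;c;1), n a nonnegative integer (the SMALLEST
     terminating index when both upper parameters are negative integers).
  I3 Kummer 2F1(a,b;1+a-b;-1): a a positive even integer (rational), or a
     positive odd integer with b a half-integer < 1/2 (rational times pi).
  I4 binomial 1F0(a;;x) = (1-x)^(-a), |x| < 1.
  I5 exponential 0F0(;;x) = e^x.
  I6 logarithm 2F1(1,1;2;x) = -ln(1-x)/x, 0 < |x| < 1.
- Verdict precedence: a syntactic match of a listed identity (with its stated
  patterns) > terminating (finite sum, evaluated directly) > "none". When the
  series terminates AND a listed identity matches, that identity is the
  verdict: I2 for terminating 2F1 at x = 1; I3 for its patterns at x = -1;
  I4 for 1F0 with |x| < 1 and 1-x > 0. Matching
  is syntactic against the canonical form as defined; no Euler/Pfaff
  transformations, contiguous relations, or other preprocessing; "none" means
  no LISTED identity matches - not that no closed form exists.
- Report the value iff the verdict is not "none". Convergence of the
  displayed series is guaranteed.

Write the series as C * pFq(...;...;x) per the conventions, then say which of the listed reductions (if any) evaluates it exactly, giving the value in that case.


x = 1 here; the reduced form reads 2F1, upper {-12, 1}, lower {-3/8}, C = -1/3. Verdict at x = 1: Vandermonde's identity (I2) matches (terminating 2F1 at x = 1 with n = 12, b = 1, c = -3/8). Sum: 11/255.

Structural cue: x = 1 and roots of the ratio polynomials (C = -1/3, x = 1) are the negated parameters.
Consecutive-term ratio: r(k) = 1 * (k-12) (k+1) / [(k-3/8) (k+1)] - rational; roots negated = parameters, x = 1, C = -1/3.


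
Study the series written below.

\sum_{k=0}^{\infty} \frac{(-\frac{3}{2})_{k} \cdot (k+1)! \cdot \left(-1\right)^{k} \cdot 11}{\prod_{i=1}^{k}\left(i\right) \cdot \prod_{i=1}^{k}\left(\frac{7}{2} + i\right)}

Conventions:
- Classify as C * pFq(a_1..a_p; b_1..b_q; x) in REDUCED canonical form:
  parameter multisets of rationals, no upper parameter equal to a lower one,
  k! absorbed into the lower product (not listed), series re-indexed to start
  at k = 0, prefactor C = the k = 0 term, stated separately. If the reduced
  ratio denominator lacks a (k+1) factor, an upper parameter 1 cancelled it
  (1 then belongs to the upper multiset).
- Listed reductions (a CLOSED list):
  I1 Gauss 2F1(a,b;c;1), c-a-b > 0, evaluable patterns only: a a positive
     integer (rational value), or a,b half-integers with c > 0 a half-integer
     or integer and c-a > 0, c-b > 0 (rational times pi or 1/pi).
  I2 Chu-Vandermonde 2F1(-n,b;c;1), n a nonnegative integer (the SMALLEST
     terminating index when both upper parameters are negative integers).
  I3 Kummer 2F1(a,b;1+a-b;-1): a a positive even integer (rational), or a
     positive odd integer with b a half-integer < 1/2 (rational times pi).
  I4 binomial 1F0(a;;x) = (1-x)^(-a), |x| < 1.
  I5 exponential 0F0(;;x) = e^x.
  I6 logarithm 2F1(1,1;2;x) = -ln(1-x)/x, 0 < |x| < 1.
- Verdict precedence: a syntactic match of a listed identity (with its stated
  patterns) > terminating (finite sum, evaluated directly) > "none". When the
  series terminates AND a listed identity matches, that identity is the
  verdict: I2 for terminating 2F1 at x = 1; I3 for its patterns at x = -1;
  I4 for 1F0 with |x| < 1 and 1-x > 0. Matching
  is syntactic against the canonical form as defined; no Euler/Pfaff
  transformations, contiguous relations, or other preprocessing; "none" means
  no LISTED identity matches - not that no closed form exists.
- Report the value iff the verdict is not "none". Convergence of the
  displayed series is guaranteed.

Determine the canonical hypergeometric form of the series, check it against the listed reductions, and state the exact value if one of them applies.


With C = 11: the canonical form is 2F1(-\frac{3}{2}, 2; \frac{9}{2}; -1). Verdict: this is Kummer's theorem (I3) (x = -1; c = \frac{9}{2} equals 1+a-b for upper {-\frac{3}{2}, 2}: listed pattern). Its exact value is \frac{77}{4}.

Structural cue: with t_0 = 11, the lower running product (C = 11, x = -1) is a rising factorial.
Consecutive-term ratio: r(k) = -1 * (k-\frac{3}{2}) (k+2) / [(k+\frac{9}{2}) (k+1)] ; factor over Q: parameters, x = -1, and C = 11.


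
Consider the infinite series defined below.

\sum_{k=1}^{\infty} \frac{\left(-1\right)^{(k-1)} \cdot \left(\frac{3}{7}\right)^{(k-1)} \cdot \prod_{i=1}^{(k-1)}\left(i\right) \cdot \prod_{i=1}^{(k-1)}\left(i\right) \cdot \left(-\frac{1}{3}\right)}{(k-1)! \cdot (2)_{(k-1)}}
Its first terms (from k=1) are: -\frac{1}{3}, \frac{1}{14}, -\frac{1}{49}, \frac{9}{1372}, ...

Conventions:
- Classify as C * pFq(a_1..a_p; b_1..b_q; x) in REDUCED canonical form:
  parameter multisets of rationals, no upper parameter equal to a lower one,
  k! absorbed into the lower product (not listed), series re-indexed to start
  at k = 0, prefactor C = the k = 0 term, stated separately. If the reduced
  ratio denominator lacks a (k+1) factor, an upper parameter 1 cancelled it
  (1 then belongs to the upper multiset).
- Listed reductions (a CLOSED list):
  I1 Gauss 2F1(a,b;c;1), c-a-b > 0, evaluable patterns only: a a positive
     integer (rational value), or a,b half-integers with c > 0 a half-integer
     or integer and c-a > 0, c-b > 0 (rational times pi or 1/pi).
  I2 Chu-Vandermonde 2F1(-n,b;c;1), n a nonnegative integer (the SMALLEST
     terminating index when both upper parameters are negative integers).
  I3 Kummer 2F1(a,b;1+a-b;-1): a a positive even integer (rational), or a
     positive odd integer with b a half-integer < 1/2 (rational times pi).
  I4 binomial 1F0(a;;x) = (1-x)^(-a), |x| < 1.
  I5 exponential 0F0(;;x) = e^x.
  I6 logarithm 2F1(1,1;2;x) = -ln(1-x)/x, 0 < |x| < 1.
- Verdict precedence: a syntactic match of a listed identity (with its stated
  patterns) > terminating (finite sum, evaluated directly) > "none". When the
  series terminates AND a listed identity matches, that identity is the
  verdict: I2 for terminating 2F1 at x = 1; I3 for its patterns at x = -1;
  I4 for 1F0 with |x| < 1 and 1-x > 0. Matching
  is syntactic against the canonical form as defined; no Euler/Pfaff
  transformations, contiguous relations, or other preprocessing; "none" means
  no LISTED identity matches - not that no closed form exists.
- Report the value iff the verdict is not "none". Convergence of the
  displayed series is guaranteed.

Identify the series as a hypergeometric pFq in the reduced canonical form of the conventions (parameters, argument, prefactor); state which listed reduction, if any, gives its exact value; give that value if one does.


This is -\frac{1}{3} * 2F1(1, 1; 2; -\frac{3}{7}) in reduced canonical form. Verdict: logarithm (I6) fires (the logarithm: parameters (1,1;2), x = -\frac{3}{7}). Sum: \left(-\frac{7}{9}\right) \cdot \ln\left(\frac{10}{7}\right).

Key step: with t_0 = -\frac{1}{3}, the running product (prefactor -1/3) telescopes to a rising factorial.
Term ratio: r(k) = -\frac{3}{7} * (k+1) (k+1) / [(k+2) (k+1)] - poly over poly, x = -\frac{3}{7} from leading terms; C = -\frac{1}{3} at k = 0.


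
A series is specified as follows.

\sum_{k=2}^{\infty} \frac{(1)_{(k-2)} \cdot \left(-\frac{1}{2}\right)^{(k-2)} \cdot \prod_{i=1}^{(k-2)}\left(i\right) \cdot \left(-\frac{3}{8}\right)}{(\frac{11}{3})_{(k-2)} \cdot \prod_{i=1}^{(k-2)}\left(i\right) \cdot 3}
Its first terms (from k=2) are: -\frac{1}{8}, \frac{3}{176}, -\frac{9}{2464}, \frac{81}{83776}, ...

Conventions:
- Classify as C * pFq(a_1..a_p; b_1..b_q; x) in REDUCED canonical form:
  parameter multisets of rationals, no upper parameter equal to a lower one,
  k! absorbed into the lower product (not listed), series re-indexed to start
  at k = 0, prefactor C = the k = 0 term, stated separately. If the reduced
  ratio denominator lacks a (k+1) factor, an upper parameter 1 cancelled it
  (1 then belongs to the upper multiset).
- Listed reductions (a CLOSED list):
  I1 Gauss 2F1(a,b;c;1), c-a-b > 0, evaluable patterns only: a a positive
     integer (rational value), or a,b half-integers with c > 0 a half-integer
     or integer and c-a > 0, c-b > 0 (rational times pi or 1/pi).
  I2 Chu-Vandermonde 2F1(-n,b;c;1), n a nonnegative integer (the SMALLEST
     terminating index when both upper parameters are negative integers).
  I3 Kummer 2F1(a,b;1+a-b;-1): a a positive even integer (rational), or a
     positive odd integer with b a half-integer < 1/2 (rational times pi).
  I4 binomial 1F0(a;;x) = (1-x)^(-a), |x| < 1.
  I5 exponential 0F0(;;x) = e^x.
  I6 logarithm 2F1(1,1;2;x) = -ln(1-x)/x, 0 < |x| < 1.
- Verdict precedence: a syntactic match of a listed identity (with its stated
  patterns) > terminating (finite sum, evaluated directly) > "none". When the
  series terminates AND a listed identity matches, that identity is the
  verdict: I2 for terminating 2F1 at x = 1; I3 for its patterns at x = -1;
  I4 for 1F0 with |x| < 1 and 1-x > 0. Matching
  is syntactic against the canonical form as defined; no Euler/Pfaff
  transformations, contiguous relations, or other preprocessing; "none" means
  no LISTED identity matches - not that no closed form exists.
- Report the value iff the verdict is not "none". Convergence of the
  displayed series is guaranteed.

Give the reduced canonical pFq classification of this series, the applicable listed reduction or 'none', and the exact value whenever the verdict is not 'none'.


At argument -\frac{1}{2}: a 2F1 with upper {1, 1}, lower {\frac{11}{3}}, scaled by C = -\frac{1}{8}. Verdict: none. A 2F1 with upper {1, 1} fits none of I1-I6 at x = -\frac{1}{2}; the sum runs forever.

Key observation: with t_0 = -\frac{1}{8}, the running product (C = -1/8) telescopes to a rising factorial.
Step ratio: r(k) = -\frac{1}{2} * (k+1) (k+1) / [(k+\frac{11}{3}) (k+1)] ; factor over Q: parameters, x = -\frac{1}{2}, and C = -\frac{1}{8}.


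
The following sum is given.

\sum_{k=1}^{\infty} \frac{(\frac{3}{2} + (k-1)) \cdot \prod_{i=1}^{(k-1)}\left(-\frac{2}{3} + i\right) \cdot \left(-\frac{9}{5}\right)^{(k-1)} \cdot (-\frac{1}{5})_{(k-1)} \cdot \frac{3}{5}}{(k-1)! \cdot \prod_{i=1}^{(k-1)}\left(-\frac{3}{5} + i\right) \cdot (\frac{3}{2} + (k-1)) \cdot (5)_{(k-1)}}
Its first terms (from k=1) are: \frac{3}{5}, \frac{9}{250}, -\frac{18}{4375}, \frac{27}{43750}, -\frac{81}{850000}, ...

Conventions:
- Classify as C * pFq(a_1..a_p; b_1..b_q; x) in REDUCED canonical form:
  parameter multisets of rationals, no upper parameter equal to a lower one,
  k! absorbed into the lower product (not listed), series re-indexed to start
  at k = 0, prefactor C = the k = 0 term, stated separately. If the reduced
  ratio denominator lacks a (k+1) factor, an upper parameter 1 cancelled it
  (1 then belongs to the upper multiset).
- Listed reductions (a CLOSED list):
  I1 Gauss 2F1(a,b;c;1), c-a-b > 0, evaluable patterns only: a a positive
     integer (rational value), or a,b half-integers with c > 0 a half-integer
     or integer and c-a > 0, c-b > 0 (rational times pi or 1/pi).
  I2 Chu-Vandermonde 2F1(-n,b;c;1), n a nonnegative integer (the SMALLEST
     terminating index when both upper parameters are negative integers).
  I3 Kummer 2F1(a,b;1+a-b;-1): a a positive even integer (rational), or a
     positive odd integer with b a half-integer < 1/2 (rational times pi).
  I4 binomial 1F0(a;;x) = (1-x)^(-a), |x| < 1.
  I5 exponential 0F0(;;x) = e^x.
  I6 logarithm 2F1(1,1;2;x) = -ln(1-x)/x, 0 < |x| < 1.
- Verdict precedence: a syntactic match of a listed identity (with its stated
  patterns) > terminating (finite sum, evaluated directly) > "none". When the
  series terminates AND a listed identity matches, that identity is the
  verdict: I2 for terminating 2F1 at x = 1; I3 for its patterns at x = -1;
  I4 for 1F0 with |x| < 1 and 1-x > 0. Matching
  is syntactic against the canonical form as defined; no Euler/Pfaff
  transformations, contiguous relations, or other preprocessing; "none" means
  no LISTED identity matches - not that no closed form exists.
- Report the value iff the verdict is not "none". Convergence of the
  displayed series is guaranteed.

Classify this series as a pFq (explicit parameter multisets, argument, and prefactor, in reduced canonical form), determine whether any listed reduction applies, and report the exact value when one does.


Key observation: from the first term \frac{3}{5}: the lower running product (C = 3/5, x = -9/5) is a rising factorial.
Ratio: r(k) = -\frac{9}{5} * (k-\frac{1}{5}) (k+\frac{1}{3}) / [(k+\frac{2}{5}) (k+5) (k+1)] - rational; roots negated = parameters, x = -\frac{9}{5}, C = \frac{3}{5}.

This is \frac{3}{5} * 2F2(-\frac{1}{5}, \frac{1}{3}; \frac{2}{5}, 5; -\frac{9}{5}) in reduced canonical form. Verdict: none. Every listed pattern misses the 2F2 form at -\frac{9}{5}, upper {-\frac{1}{5}, \frac{1}{3}}.


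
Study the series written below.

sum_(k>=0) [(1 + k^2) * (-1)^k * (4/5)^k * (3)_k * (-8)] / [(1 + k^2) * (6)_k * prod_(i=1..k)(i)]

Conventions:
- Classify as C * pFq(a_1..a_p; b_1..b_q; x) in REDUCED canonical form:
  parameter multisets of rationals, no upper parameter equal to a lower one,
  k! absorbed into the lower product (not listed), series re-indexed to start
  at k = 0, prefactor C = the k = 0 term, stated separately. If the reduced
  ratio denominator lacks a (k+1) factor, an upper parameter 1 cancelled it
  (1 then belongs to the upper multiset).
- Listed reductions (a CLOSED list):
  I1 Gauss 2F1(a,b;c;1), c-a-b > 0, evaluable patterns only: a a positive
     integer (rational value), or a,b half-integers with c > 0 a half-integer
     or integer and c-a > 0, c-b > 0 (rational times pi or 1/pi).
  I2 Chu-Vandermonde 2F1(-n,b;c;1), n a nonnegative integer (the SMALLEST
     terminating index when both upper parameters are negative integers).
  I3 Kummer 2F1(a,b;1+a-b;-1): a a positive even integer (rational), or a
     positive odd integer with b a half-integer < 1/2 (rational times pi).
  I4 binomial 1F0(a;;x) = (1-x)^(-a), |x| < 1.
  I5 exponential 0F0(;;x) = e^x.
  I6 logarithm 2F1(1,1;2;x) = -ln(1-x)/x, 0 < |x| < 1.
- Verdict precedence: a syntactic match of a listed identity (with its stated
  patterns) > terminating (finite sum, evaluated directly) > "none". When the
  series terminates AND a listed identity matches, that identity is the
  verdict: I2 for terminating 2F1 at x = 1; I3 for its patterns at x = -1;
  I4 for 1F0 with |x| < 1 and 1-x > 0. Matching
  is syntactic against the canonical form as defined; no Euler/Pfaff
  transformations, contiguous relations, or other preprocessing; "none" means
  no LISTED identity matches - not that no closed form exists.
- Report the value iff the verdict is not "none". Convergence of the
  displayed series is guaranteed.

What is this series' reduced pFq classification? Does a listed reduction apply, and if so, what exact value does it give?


x = -4/5 here; the reduced form reads 1F1, upper {3}, lower {6}, C = -8. Verdict: none (x = -4/5): each listed identity misses the multisets {3} ; {6}.

Key step: t_0 being -8, the product of the first k integers (prefactor -8) is k!.
Term ratio: r(k) = (-4/5) * (k+3) / [(k+6) (k+1)] - rational in k. x = (-4/5); t_0 = -8; negate the roots.


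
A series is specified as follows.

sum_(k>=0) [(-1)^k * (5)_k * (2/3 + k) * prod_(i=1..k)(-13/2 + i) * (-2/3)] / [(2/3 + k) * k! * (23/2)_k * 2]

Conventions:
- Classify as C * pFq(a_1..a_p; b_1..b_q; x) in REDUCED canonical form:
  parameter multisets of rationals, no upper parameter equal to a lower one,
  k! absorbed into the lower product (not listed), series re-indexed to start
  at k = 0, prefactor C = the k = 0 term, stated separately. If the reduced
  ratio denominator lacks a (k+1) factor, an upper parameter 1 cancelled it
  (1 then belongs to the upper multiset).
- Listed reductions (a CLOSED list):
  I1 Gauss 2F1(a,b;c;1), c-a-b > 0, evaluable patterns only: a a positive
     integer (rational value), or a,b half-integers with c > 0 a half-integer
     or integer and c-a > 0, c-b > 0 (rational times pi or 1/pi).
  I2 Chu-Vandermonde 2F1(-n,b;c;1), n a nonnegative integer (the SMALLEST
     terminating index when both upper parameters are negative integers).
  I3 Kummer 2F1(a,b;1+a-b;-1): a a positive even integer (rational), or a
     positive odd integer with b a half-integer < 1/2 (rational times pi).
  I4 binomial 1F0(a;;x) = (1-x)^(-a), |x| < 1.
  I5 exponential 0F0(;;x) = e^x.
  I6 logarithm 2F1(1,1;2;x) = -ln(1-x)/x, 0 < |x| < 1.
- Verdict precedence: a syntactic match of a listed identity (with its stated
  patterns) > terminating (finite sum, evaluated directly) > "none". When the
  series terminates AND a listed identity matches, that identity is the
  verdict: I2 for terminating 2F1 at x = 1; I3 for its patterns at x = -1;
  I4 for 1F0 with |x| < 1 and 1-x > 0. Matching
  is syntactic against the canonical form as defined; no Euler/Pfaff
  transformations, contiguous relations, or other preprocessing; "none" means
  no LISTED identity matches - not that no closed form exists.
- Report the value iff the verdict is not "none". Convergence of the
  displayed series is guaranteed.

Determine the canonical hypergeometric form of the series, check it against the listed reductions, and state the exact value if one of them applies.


Key observation: t_0 = -1/3 here, and the running product (C = -1/3, x = -1) telescopes to a rising factorial.
Ratio: r(k) = (-1) * (k-11/2) (k+5) / [(k+23/2) (k+1)] ; factor over Q: parameters, x = (-1), and C = -1/3.

Prefactor -1/3, argument -1: 2F1 with upper {-11/2, 5} over lower {23/2}. Verdict: Kummer's theorem (I3) fires (x = -1; c = 23/2 equals 1+a-b for upper {-11/2, 5}: listed pattern). Hence: (-14549535/16777216) * pi.


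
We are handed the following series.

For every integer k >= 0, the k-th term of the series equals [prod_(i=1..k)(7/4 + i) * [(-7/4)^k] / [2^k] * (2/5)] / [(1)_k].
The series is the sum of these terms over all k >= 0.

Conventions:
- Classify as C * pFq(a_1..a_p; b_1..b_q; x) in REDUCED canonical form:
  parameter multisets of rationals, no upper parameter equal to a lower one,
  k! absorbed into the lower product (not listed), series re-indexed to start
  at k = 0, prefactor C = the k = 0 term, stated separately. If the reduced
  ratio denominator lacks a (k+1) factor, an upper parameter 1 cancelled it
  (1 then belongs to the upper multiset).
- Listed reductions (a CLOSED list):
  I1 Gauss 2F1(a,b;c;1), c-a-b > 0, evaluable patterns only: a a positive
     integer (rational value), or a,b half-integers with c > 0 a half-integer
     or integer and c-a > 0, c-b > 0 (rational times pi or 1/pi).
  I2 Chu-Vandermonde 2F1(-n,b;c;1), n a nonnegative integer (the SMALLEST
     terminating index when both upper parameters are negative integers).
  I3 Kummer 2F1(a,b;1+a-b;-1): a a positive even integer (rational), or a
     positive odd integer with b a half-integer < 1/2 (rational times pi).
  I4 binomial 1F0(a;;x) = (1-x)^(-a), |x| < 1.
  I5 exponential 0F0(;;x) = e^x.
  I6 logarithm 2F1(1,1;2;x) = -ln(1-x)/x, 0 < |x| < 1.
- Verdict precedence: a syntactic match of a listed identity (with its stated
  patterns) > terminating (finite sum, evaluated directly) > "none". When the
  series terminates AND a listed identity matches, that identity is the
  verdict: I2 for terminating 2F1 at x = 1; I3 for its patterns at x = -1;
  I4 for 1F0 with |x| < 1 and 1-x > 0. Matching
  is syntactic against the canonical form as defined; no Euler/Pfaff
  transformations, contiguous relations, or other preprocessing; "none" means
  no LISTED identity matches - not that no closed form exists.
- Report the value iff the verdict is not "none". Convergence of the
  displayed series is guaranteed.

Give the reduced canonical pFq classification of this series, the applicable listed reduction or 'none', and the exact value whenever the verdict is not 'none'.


First insight: from the first term 2/5: (1)_k (C = 2/5) is k! itself.
Consecutive-term ratio: r(k) = (-7/8) * (k+11/4) / [(k+1)] - rational in k, leading ratio (-7/8); with t_0 = 2/5, classification follows.

Reduced: x = -7/8, 1F0, upper = {11/4}, lower = {-}, C = 2/5. Verdict: the I4 binomial reduction fires (the 1F0 binomial series: exponent -11/4, x = -7/8). Hence: (2/5) * (15/8)^(-11/4).


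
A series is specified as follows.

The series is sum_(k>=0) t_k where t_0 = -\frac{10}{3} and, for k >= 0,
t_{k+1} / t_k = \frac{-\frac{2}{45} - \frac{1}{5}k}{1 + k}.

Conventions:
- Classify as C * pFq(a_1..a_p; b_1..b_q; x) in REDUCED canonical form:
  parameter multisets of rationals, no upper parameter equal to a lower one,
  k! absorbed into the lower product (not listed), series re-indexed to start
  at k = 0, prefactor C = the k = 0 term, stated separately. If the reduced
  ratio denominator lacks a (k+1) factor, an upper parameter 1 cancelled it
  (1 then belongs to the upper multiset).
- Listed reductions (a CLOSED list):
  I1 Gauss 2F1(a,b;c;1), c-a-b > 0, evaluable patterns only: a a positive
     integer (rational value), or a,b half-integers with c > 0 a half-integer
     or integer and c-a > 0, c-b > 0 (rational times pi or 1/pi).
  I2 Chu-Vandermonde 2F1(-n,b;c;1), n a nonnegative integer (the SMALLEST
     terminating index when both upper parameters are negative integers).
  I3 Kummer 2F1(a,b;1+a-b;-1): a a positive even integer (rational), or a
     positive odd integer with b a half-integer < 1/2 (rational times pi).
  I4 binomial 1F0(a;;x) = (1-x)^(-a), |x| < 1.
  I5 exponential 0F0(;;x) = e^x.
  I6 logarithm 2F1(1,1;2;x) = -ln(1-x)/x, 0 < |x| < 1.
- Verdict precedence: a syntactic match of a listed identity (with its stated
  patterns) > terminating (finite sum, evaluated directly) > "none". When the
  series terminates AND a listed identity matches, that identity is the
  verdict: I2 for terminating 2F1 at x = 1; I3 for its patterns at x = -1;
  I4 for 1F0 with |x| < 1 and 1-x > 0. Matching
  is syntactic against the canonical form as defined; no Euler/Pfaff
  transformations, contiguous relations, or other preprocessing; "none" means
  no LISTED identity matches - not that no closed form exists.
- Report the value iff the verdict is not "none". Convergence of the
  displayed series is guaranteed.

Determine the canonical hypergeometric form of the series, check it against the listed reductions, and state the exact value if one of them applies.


Structural cue: t_0 being -\frac{10}{3}, roots of the ratio polynomials (C = -10/3, x = -1/5) are the negated parameters.
Step ratio: r(k) = -\frac{1}{5} * (k+\frac{2}{9}) / [(k+1)] - rational; roots negated = parameters, x = -\frac{1}{5}, C = -\frac{10}{3}.

Classification (C = -\frac{10}{3}): 1F0 with upper {\frac{2}{9}}, lower {-}, argument x = -\frac{1}{5}. Verdict: the binomial series (I4) applies (the 1F0 binomial series: exponent -2/9, x = -\frac{1}{5}). Exact value: \left(-\frac{10}{3}\right) \cdot \left(\frac{6}{5}\right)^{-\frac{2}{9}}.


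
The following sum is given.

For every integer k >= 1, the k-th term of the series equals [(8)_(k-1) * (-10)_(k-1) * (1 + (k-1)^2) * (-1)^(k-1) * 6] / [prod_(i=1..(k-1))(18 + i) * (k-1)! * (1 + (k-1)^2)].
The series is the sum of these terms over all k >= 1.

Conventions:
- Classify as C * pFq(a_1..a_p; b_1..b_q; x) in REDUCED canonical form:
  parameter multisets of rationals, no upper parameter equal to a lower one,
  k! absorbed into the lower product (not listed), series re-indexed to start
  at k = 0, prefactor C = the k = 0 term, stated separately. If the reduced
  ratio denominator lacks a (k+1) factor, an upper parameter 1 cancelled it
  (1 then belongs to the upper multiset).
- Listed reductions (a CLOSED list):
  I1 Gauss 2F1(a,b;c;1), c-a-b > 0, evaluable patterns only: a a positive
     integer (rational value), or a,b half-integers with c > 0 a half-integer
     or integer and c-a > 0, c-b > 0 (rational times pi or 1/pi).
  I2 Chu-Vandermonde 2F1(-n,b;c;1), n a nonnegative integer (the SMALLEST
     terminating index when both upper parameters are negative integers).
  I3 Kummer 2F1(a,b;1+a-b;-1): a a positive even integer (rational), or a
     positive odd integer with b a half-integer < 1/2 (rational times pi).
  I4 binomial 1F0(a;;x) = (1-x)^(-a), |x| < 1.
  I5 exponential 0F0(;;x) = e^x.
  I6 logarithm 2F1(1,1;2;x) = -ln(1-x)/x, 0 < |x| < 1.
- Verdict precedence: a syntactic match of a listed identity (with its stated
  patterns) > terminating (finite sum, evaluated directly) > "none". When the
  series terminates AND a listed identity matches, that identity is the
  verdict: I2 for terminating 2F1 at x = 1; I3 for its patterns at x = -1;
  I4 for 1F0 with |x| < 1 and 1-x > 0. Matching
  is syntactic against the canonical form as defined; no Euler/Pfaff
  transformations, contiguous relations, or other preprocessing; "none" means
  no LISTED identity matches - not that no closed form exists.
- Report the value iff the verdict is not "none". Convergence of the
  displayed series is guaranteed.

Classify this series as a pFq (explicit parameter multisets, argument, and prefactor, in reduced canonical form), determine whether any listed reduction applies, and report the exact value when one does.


Prefactor 6, argument -1: 2F1 with upper {-10, 8} over lower {19}. Verdict: Kummer's theorem (I3) fires (x = -1; c = 19 equals 1+a-b for upper {-10, 8}: listed pattern). Value: 1836/7.

Key step: from the first term 6: the lower running product (C = 6, x = -1) is a rising factorial.
Consecutive-term ratio: r(k) = (-1) * (k-10) (k+8) / [(k+19) (k+1)] - rational in k. x = (-1); t_0 = 6; negate the roots.


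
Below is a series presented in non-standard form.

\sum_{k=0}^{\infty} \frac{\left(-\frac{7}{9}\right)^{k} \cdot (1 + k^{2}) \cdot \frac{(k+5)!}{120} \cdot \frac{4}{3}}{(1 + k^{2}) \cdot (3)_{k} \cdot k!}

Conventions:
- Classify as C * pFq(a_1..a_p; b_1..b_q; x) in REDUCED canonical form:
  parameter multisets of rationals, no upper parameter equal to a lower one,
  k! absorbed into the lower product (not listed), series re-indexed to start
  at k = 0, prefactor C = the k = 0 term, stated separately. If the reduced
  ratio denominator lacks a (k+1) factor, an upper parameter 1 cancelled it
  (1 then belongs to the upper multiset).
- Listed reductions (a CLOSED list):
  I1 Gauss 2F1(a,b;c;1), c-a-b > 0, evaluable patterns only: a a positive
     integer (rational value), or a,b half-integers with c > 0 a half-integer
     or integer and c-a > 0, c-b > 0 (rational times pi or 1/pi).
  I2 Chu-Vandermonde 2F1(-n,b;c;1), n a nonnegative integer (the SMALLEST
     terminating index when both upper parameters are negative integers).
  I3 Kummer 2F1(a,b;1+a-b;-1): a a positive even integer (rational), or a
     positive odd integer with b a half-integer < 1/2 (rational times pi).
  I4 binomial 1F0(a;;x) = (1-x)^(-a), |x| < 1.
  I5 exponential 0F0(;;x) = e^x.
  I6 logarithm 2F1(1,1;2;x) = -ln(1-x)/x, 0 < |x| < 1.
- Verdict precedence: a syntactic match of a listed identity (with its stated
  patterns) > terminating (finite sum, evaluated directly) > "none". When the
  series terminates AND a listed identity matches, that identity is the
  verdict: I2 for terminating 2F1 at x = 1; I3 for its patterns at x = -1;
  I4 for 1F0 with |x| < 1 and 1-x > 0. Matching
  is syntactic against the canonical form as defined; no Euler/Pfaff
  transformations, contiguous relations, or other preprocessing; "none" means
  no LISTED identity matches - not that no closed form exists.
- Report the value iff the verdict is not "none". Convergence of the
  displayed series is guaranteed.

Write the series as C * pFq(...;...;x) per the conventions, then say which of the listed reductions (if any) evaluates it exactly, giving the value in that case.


With C = \frac{4}{3}: the canonical form is 1F1(6; 3; -\frac{7}{9}). Verdict: none - at argument -\frac{7}{9} the multisets {6} ; {3} match no listed identity.

Key observation: from the first term \frac{4}{3}: k^2 + 1 divides numerator and denominator alike; C = 4/3 after cancelling.
Ratio: r(k) = -\frac{7}{9} * (k+6) / [(k+3) (k+1)] - rational in k, leading ratio -\frac{7}{9}; with t_0 = \frac{4}{3}, classification follows.


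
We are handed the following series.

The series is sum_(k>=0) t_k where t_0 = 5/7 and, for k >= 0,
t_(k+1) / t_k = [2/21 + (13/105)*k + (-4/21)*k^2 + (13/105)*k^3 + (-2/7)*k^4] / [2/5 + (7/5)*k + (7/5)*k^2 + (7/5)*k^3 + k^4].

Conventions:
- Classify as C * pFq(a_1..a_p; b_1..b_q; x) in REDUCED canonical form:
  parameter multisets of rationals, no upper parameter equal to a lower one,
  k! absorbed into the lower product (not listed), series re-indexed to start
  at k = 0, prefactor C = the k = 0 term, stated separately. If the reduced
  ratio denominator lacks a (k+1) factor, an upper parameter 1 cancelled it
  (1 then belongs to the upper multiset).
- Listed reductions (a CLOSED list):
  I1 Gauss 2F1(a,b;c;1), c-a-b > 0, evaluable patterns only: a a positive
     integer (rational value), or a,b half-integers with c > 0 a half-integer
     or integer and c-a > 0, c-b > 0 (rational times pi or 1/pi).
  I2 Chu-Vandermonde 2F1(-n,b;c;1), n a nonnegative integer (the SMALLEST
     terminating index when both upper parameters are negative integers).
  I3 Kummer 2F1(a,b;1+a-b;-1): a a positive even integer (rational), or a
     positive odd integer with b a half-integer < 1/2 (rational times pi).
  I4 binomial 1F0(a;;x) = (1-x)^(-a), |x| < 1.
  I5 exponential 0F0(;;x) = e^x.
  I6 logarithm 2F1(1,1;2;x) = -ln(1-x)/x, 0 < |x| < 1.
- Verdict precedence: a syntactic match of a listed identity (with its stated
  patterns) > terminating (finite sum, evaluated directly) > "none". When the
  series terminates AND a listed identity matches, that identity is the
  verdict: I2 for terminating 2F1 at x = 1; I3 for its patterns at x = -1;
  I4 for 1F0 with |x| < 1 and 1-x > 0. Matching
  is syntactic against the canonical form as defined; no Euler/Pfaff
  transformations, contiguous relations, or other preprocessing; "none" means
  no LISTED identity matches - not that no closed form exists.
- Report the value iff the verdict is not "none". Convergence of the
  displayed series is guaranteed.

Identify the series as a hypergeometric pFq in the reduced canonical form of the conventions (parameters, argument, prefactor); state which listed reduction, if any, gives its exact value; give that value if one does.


Prefactor 5/7, argument -2/7: 1F0 with upper {-5/6} over lower {-}. Verdict: binomial (I4) applies (the 1F0 binomial series: exponent 5/6, x = -2/7). Sum: (5/7) * (9/7)^(5/6).

First insight: x = (-2/7) and the parameter 2/5 appears in both the upper and lower lists and cancels (alongside the other common factor).
Consecutive-term ratio: r(k) = (-2/7) * (k-5/6) / [(k+1)] - rational in k, leading ratio (-2/7); with t_0 = 5/7, classification follows.


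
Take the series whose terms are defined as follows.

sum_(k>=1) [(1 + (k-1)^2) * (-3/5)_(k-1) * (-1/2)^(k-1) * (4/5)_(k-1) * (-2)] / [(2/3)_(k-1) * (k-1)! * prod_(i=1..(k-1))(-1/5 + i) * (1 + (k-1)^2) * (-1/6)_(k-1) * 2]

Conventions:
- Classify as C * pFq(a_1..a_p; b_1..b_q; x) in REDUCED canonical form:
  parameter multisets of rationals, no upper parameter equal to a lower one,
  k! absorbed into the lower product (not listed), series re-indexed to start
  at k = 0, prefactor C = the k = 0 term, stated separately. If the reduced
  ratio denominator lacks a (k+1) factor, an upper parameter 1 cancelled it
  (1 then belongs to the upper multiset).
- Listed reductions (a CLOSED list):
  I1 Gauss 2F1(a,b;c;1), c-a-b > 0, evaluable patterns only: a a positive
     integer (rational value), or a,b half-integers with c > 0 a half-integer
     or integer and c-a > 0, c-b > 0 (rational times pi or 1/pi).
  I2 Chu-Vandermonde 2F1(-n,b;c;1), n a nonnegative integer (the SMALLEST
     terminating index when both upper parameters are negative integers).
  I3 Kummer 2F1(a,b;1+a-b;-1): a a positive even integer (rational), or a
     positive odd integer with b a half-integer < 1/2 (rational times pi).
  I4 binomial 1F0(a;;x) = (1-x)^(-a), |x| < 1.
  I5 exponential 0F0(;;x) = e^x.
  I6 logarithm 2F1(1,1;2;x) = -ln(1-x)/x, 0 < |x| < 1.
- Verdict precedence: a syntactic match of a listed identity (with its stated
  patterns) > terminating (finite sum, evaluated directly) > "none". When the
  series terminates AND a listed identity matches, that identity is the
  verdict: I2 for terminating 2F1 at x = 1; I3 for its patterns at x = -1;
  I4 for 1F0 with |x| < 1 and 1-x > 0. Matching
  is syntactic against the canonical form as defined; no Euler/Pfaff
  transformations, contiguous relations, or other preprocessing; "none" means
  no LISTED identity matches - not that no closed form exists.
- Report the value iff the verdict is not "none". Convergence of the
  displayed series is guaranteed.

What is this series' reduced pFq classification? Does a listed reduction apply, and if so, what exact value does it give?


This is -1 * 1F2(-3/5; -1/6, 2/3; -1/2) in reduced canonical form. Verdict: no listed reduction: x = -1/2 and upper {-3/5} fail every I1-I6 pattern.

Structural cue: t_0 = -1 here, and the parameter 4/5 appears in both the upper and lower lists and cancels (alongside the other common factor).
Consecutive-term ratio: r(k) = (-1/2) * (k-3/5) / [(k-1/6) (k+2/3) (k+1)] ; factor over Q: parameters, x = (-1/2), and C = -1.


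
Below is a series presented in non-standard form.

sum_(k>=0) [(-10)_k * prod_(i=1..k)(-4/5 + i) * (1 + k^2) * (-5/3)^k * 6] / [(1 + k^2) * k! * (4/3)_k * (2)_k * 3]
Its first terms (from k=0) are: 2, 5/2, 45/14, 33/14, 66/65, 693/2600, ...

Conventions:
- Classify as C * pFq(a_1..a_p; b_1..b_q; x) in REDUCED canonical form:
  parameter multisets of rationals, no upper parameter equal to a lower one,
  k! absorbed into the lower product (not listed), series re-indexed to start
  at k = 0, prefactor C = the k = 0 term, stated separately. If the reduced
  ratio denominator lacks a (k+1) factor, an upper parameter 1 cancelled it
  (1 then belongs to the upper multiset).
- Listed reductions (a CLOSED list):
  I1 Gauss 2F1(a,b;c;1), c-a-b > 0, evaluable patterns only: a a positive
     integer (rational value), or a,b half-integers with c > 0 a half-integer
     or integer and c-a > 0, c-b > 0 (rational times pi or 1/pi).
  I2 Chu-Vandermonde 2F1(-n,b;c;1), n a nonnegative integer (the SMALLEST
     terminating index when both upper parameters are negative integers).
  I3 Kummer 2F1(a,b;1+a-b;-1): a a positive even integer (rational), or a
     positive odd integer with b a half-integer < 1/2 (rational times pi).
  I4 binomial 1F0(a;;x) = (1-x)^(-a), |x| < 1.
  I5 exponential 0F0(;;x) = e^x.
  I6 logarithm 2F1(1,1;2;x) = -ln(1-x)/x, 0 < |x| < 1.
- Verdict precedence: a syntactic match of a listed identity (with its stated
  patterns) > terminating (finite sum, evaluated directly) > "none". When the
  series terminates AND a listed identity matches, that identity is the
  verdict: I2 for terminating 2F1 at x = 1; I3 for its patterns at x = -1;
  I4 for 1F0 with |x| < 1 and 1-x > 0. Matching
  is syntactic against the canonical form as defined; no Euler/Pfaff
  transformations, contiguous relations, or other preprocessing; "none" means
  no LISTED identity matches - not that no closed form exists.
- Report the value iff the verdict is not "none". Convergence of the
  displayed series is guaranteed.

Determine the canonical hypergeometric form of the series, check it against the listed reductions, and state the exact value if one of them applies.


This is 2 * 2F2(-10, 1/5; 4/3, 2; -5/3) in reduced canonical form. Verdict: terminating at k = 10: the factor (-10)_k kills every later term; summing the 11 survivors is exact. Value: 303580886481/26626600000.

Key observation: x = (-5/3) and the running product (prefactor 2) telescopes to a rising factorial.
Adjacent-term ratio: r(k) = (-5/3) * (k-10) (k+1/5) / [(k+4/3) (k+2) (k+1)] - rational; roots negated = parameters, x = (-5/3), C = 2.


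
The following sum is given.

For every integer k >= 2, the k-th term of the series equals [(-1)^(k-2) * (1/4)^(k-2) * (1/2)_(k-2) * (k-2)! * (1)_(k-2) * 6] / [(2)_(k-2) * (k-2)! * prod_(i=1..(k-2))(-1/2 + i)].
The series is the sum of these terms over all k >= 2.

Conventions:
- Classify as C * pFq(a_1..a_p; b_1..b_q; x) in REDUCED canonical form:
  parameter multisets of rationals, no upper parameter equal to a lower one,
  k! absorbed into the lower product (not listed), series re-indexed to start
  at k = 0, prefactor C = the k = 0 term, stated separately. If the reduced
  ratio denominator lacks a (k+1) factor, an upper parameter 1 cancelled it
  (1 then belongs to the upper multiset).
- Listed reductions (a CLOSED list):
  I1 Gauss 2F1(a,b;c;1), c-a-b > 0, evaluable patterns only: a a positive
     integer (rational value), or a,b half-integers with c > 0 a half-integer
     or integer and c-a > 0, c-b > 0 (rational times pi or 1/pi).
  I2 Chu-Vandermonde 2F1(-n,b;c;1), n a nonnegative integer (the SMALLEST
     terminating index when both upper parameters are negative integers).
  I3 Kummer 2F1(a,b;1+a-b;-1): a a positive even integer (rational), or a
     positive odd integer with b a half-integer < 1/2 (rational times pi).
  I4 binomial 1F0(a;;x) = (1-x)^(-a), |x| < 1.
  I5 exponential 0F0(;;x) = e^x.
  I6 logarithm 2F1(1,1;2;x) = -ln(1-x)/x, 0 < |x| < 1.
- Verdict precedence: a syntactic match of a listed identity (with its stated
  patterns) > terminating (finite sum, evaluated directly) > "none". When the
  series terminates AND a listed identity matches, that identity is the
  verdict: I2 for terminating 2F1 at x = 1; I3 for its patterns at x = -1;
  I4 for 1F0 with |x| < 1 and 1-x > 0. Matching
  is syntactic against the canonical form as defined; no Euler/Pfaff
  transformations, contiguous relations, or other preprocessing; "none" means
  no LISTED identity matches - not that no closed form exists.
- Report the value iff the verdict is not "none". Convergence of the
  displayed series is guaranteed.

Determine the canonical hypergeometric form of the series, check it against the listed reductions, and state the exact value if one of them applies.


With C = 6: the canonical form is 2F1(1, 1; 2; -1/4). Verdict: logarithm (I6) matches (the logarithm: parameters (1,1;2), x = -1/4). Sum: 24 * ln(5/4).

First insight: t_0 being 6, the (-1)^k factor (C = 6) folds into the argument's sign.
Term ratio: r(k) = (-1/4) * (k+1) (k+1) / [(k+2) (k+1)] - rational in k. x = (-1/4); t_0 = 6; negate the roots.
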